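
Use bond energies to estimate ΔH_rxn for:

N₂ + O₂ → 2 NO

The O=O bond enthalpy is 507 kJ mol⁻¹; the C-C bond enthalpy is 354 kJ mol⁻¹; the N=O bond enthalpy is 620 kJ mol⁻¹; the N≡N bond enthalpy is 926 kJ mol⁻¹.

ΔH ≈ +193 kJ

Bonds broken (reactants):
  N≡N: 1 × 926 = 926
  O=O: 1 × 507 = 507
  Σ(broken) = 1433 kJ
Bonds formed (products):
  N=O: 2 × 620 = 1240
  Σ(formed) = 1240 kJ
ΔH = Σ(broken) − Σ(formed) = 1433 − 1240 = +193 kJ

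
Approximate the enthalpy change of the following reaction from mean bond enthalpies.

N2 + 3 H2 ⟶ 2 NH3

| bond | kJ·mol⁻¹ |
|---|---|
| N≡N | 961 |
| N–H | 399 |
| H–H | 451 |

Bonds broken (reactants):
  H–H: 3 × 451 = 1353
  N≡N: 1 × 961 = 961
  Σ(broken) = 2314 kJ
Bonds formed (products):
  N–H: 6 × 399 = 2394
  Σ(formed) = 2394 kJ
ΔH = Σ(broken) − Σ(formed) = 2314 − 2394 = −80 kJ

ΔH ≈ −80 kJ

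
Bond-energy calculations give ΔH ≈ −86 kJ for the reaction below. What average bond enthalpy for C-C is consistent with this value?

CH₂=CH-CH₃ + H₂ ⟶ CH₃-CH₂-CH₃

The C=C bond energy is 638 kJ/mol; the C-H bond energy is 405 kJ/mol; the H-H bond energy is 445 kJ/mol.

Let D be the C-C bond energy.
Σ(broken) = 1×D + 6×405 + 1×638 + 1×445 = 3513 + D
Σ(formed) = 2×D + 8×405 = 3240 + 2D
ΔH = Σ(broken) − Σ(formed) = (3513 + D) − (3240 + 2D) = +273 − D
Setting this equal to −86 kJ gives D = 359 kJ/mol.

D(C-C) ≈ 359 kJ/mol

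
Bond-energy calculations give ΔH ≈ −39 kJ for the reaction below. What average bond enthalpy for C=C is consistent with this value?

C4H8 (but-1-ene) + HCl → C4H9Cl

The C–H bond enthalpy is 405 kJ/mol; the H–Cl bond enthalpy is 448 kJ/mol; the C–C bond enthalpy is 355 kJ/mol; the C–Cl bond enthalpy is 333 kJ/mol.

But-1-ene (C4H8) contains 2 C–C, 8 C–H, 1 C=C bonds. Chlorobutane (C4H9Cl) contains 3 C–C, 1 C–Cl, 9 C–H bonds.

Let D be the C=C bond energy.
Σ(broken) = 2×355 + 8×405 + 1×D + 1×448 = 4398 + D
Σ(formed) = 3×355 + 1×333 + 9×405 = 5043
ΔH = Σ(broken) − Σ(formed) = (4398 + D) − (5043) = −645 + D
Setting this equal to −39 kJ gives D = 606 kJ/mol.

D(C=C) ≈ 606 kJ/mol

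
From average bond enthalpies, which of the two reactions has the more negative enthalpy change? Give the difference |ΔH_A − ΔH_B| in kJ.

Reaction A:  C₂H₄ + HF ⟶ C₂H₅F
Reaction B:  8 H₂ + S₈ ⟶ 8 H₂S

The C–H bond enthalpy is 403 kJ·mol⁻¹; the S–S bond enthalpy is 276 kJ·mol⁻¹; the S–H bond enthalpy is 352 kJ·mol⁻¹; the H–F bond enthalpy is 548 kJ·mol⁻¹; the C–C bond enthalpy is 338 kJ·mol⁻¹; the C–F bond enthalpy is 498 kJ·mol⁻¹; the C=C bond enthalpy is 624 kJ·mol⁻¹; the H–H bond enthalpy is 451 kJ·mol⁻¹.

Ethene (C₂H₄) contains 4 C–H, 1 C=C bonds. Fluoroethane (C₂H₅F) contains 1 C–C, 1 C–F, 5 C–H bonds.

Reaction A:
  Bonds broken (reactants):
    C–H: 4 × 403 = 1612
    C=C: 1 × 624 = 624
    H–F: 1 × 548 = 548
    Σ(broken) = 2784 kJ
  Bonds formed (products):
    C–C: 1 × 338 = 338
    C–F: 1 × 498 = 498
    C–H: 5 × 403 = 2015
    Σ(formed) = 2851 kJ
  ΔH_A = 2784 − 2851 = −67 kJ
Reaction B:
  Bonds broken (reactants):
    H–H: 8 × 451 = 3608
    S–S: 8 × 276 = 2208
    Σ(broken) = 5816 kJ
  Bonds formed (products):
    S–H: 16 × 352 = 5632
    Σ(formed) = 5632 kJ
  ΔH_B = 5816 − 5632 = +184 kJ
ΔH_A − ΔH_B = −251 kJ, so reaction A has the more negative ΔH; |ΔH_A − ΔH_B| = 251 kJ.

Reaction A, by 251 kJ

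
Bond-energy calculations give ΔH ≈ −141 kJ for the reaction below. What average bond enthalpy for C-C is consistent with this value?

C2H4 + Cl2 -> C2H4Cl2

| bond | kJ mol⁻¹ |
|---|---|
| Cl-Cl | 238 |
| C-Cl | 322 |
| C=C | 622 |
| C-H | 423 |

Let D be the C-C bond energy.
Σ(broken) = 4×423 + 1×622 + 1×238 = 2552
Σ(formed) = 1×D + 2×322 + 4×423 = 2336 + D
ΔH = Σ(broken) − Σ(formed) = (2552) − (2336 + D) = +216 − D
Setting this equal to −141 kJ gives D = 357 kJ/mol.

D(C-C) ≈ 357 kJ/mol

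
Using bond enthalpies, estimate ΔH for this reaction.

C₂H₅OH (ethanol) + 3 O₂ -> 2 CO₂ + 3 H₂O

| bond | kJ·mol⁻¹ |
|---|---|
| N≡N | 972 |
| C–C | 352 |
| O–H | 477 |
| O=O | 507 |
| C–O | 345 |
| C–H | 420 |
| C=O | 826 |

ΔH ≈ −1371 kJ

Bonds broken (reactants):
  C–C: 1 × 352 = 352
  C–H: 5 × 420 = 2100
  C–O: 1 × 345 = 345
  O–H: 1 × 477 = 477
  O=O: 3 × 507 = 1521
  Σ(broken) = 4795 kJ
Bonds formed (products):
  C=O: 4 × 826 = 3304
  O–H: 6 × 477 = 2862
  Σ(formed) = 6166 kJ
ΔH = Σ(broken) − Σ(formed) = 4795 − 6166 = −1371 kJ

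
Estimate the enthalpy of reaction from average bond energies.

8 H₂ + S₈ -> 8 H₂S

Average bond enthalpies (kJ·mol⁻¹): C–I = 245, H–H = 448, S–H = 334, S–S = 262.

Bonds broken (reactants):
  H–H: 8 × 448 = 3584
  S–S: 8 × 262 = 2096
  Σ(broken) = 5680 kJ
Bonds formed (products):
  S–H: 16 × 334 = 5344
  Σ(formed) = 5344 kJ
ΔH = Σ(broken) − Σ(formed) = 5680 − 5344 = +336 kJ

ΔH ≈ +336 kJ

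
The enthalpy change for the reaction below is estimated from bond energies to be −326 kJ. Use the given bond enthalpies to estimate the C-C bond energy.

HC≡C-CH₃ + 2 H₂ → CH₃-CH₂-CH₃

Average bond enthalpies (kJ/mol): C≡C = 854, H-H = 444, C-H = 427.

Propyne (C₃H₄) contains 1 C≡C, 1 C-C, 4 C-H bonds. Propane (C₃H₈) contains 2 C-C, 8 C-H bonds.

Let D be the C-C bond energy.
Σ(broken) = 1×854 + 1×D + 4×427 + 2×444 = 3450 + D
Σ(formed) = 2×D + 8×427 = 3416 + 2D
ΔH = Σ(broken) − Σ(formed) = (3450 + D) − (3416 + 2D) = +34 − D
Setting this equal to −326 kJ gives D = 360 kJ/mol.

D(C-C) ≈ 360 kJ/mol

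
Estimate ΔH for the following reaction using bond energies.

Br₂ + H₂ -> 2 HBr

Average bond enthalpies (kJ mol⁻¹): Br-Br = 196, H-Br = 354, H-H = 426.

Bonds broken (reactants):
  Br-Br: 1 × 196 = 196
  H-H: 1 × 426 = 426
  Σ(broken) = 622 kJ
Bonds formed (products):
  H-Br: 2 × 354 = 708
  Σ(formed) = 708 kJ
ΔH = Σ(broken) − Σ(formed) = 622 − 708 = −86 kJ

ΔH ≈ −86 kJ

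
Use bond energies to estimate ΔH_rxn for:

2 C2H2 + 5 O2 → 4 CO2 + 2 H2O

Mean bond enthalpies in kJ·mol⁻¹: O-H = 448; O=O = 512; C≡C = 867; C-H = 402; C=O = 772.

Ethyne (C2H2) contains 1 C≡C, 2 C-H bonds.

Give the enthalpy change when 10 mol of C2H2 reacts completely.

Bonds broken (reactants):
  C≡C: 2 × 867 = 1734
  C-H: 4 × 402 = 1608
  O=O: 5 × 512 = 2560
  Σ(broken) = 5902 kJ
Bonds formed (products):
  C=O: 8 × 772 = 6176
  O-H: 4 × 448 = 1792
  Σ(formed) = 7968 kJ
ΔH = Σ(broken) − Σ(formed) = 5902 − 7968 = −2066 kJ
For 5× the reaction as written: 5 × (−2066) = −10330 kJ

ΔH = −10330 kJ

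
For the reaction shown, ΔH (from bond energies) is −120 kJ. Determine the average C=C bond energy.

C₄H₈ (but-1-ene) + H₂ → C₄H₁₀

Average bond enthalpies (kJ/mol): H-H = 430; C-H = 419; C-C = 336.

Let D be the C=C bond energy.
Σ(broken) = 2×336 + 8×419 + 1×D + 1×430 = 4454 + D
Σ(formed) = 3×336 + 10×419 = 5198
ΔH = Σ(broken) − Σ(formed) = (4454 + D) − (5198) = −744 + D
Setting this equal to −120 kJ gives D = 624 kJ/mol.

D(C=C) ≈ 624 kJ/mol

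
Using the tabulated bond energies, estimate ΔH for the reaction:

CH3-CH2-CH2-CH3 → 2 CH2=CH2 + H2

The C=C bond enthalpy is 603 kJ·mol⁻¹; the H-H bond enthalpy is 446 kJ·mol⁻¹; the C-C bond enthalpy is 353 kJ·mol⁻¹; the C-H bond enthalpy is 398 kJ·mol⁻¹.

Bonds broken (reactants):
  C-C: 3 × 353 = 1059
  C-H: 10 × 398 = 3980
  Σ(broken) = 5039 kJ
Bonds formed (products):
  C-H: 8 × 398 = 3184
  C=C: 2 × 603 = 1206
  H-H: 1 × 446 = 446
  Σ(formed) = 4836 kJ
ΔH = Σ(broken) − Σ(formed) = 5039 − 4836 = +203 kJ

ΔH ≈ +203 kJ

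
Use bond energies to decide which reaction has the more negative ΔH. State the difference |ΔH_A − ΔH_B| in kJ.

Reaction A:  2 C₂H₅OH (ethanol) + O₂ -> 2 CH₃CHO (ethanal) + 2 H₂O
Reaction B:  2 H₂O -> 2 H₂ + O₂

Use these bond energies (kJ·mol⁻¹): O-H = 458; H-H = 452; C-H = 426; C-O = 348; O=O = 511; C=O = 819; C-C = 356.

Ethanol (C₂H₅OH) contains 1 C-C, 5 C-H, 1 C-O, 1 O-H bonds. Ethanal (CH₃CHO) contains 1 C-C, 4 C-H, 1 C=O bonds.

Reaction A, by 912 kJ

Reaction A:
  Bonds broken (reactants):
    C-C: 2 × 356 = 712
    C-H: 10 × 426 = 4260
    C-O: 2 × 348 = 696
    O-H: 2 × 458 = 916
    O=O: 1 × 511 = 511
    Σ(broken) = 7095 kJ
  Bonds formed (products):
    C-C: 2 × 356 = 712
    C-H: 8 × 426 = 3408
    C=O: 2 × 819 = 1638
    O-H: 4 × 458 = 1832
    Σ(formed) = 7590 kJ
  ΔH_A = 7095 − 7590 = −495 kJ
Reaction B:
  Bonds broken (reactants):
    O-H: 4 × 458 = 1832
    Σ(broken) = 1832 kJ
  Bonds formed (products):
    H-H: 2 × 452 = 904
    O=O: 1 × 511 = 511
    Σ(formed) = 1415 kJ
  ΔH_B = 1832 − 1415 = +417 kJ
ΔH_A − ΔH_B = −912 kJ, so reaction A has the more negative ΔH; |ΔH_A − ΔH_B| = 912 kJ.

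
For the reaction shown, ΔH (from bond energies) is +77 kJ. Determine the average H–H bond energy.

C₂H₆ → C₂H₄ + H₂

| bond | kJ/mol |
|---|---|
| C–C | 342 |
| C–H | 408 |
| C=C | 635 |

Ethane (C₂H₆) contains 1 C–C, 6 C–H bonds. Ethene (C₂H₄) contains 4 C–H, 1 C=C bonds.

Let D be the H–H bond energy.
Σ(broken) = 1×342 + 6×408 = 2790
Σ(formed) = 4×408 + 1×635 + 1×D = 2267 + D
ΔH = Σ(broken) − Σ(formed) = (2790) − (2267 + D) = +523 − D
Setting this equal to +77 kJ gives D = 446 kJ/mol.

D(H–H) ≈ 446 kJ/mol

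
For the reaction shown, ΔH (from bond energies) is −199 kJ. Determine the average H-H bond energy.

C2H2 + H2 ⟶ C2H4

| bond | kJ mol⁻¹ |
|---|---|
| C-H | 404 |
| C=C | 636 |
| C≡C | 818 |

Let D be the H-H bond energy.
Σ(broken) = 1×818 + 2×404 + 1×D = 1626 + D
Σ(formed) = 4×404 + 1×636 = 2252
ΔH = Σ(broken) − Σ(formed) = (1626 + D) − (2252) = −626 + D
Setting this equal to −199 kJ gives D = 427 kJ/mol.

D(H-H) ≈ 427 kJ/mol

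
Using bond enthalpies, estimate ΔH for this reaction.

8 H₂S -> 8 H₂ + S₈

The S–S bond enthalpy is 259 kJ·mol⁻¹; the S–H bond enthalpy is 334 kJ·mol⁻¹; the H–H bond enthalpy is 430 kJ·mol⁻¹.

ΔH ≈ −168 kJ

Bonds broken (reactants):
  S–H: 16 × 334 = 5344
  Σ(broken) = 5344 kJ
Bonds formed (products):
  H–H: 8 × 430 = 3440
  S–S: 8 × 259 = 2072
  Σ(formed) = 5512 kJ
ΔH = Σ(broken) − Σ(formed) = 5344 − 5512 = −168 kJ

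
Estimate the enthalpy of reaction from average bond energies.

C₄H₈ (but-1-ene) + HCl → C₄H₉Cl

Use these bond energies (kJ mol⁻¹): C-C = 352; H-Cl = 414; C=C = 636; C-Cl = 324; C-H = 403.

ΔH ≈ −29 kJ

Bonds broken (reactants):
  C-C: 2 × 352 = 704
  C-H: 8 × 403 = 3224
  C=C: 1 × 636 = 636
  H-Cl: 1 × 414 = 414
  Σ(broken) = 4978 kJ
Bonds formed (products):
  C-C: 3 × 352 = 1056
  C-Cl: 1 × 324 = 324
  C-H: 9 × 403 = 3627
  Σ(formed) = 5007 kJ
ΔH = Σ(broken) − Σ(formed) = 4978 − 5007 = −29 kJ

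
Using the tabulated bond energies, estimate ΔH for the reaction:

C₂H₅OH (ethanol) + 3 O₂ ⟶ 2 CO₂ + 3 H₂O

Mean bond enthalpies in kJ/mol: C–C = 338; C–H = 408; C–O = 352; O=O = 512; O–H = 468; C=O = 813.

ΔH ≈ −1326 kJ

Bonds broken (reactants):
  C–C: 1 × 338 = 338
  C–H: 5 × 408 = 2040
  C–O: 1 × 352 = 352
  O–H: 1 × 468 = 468
  O=O: 3 × 512 = 1536
  Σ(broken) = 4734 kJ
Bonds formed (products):
  C=O: 4 × 813 = 3252
  O–H: 6 × 468 = 2808
  Σ(formed) = 6060 kJ
ΔH = Σ(broken) − Σ(formed) = 4734 − 6060 = −1326 kJ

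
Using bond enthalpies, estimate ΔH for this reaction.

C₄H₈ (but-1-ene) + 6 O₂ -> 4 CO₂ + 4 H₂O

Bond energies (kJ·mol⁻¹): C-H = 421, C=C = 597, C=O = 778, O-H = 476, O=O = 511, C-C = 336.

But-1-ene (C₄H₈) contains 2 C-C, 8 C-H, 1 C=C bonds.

ΔH ≈ −2329 kJ

Bonds broken (reactants):
  C-C: 2 × 336 = 672
  C-H: 8 × 421 = 3368
  C=C: 1 × 597 = 597
  O=O: 6 × 511 = 3066
  Σ(broken) = 7703 kJ
Bonds formed (products):
  C=O: 8 × 778 = 6224
  O-H: 8 × 476 = 3808
  Σ(formed) = 10032 kJ
ΔH = Σ(broken) − Σ(formed) = 7703 − 10032 = −2329 kJ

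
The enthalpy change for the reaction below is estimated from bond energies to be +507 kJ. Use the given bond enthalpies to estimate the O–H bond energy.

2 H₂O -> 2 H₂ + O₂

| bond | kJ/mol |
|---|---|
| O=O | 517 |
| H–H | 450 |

Let D be the O–H bond energy.
Σ(broken) = 4×D = 4D
Σ(formed) = 2×450 + 1×517 = 1417
ΔH = Σ(broken) − Σ(formed) = (4D) − (1417) = −1417 + 4D
Setting this equal to +507 kJ gives 4D = 1924, so D = 481 kJ/mol.

D(O–H) ≈ 481 kJ/mol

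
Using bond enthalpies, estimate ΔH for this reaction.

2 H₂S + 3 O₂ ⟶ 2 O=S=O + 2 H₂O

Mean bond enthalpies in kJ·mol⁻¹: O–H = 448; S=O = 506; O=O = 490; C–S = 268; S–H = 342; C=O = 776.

ΔH ≈ −978 kJ

Bonds broken (reactants):
  O=O: 3 × 490 = 1470
  S–H: 4 × 342 = 1368
  Σ(broken) = 2838 kJ
Bonds formed (products):
  O–H: 4 × 448 = 1792
  S=O: 4 × 506 = 2024
  Σ(formed) = 3816 kJ
ΔH = Σ(broken) − Σ(formed) = 2838 − 3816 = −978 kJ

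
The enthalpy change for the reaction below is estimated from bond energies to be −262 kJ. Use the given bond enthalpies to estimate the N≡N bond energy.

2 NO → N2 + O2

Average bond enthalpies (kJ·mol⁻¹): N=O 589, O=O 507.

D(N≡N) ≈ 933 kJ/mol

Let D be the N≡N bond energy.
Σ(broken) = 2×589 = 1178
Σ(formed) = 1×D + 1×507 = 507 + D
ΔH = Σ(broken) − Σ(formed) = (1178) − (507 + D) = +671 − D
Setting this equal to −262 kJ gives D = 933 kJ/mol.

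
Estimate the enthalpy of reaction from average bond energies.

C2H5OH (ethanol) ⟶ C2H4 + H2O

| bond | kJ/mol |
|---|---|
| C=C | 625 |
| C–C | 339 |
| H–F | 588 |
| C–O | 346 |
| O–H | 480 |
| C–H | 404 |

Bonds broken (reactants):
  C–C: 1 × 339 = 339
  C–H: 5 × 404 = 2020
  C–O: 1 × 346 = 346
  O–H: 1 × 480 = 480
  Σ(broken) = 3185 kJ
Bonds formed (products):
  C–H: 4 × 404 = 1616
  C=C: 1 × 625 = 625
  O–H: 2 × 480 = 960
  Σ(formed) = 3201 kJ
ΔH = Σ(broken) − Σ(formed) = 3185 − 3201 = −16 kJ

ΔH ≈ −16 kJ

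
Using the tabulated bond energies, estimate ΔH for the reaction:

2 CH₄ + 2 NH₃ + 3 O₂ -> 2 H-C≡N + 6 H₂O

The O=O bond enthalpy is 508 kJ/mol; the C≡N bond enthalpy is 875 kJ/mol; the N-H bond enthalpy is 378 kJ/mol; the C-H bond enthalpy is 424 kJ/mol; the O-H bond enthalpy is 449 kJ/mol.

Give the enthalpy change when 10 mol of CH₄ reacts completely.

ΔH = −4010 kJ

Bonds broken (reactants):
  C-H: 8 × 424 = 3392
  N-H: 6 × 378 = 2268
  O=O: 3 × 508 = 1524
  Σ(broken) = 7184 kJ
Bonds formed (products):
  C≡N: 2 × 875 = 1750
  C-H: 2 × 424 = 848
  O-H: 12 × 449 = 5388
  Σ(formed) = 7986 kJ
ΔH = Σ(broken) − Σ(formed) = 7184 − 7986 = −802 kJ
For 5× the reaction as written: 5 × (−802) = −4010 kJ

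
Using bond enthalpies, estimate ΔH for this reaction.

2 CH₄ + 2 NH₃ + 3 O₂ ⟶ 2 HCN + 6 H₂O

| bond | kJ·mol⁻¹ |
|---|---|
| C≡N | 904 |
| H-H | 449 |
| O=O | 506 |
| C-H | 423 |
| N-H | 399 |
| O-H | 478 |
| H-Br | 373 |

ΔH ≈ −1094 kJ

Bonds broken (reactants):
  C-H: 8 × 423 = 3384
  N-H: 6 × 399 = 2394
  O=O: 3 × 506 = 1518
  Σ(broken) = 7296 kJ
Bonds formed (products):
  C≡N: 2 × 904 = 1808
  C-H: 2 × 423 = 846
  O-H: 12 × 478 = 5736
  Σ(formed) = 8390 kJ
ΔH = Σ(broken) − Σ(formed) = 7296 − 8390 = −1094 kJ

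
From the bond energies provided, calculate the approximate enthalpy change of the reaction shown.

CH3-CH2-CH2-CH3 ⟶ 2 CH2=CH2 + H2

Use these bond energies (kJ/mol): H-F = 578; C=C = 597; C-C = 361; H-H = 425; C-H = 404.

ΔH ≈ +272 kJ

Bonds broken (reactants):
  C-C: 3 × 361 = 1083
  C-H: 10 × 404 = 4040
  Σ(broken) = 5123 kJ
Bonds formed (products):
  C-H: 8 × 404 = 3232
  C=C: 2 × 597 = 1194
  H-H: 1 × 425 = 425
  Σ(formed) = 4851 kJ
ΔH = Σ(broken) − Σ(formed) = 5123 − 4851 = +272 kJ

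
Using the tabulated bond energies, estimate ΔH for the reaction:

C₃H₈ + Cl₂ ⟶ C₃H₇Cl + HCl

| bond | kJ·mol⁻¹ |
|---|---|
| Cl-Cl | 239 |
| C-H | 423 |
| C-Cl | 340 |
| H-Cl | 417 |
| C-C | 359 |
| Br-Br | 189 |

ΔH ≈ −95 kJ

Bonds broken (reactants):
  C-C: 2 × 359 = 718
  C-H: 8 × 423 = 3384
  Cl-Cl: 1 × 239 = 239
  Σ(broken) = 4341 kJ
Bonds formed (products):
  C-C: 2 × 359 = 718
  C-Cl: 1 × 340 = 340
  C-H: 7 × 423 = 2961
  H-Cl: 1 × 417 = 417
  Σ(formed) = 4436 kJ
ΔH = Σ(broken) − Σ(formed) = 4341 − 4436 = −95 kJ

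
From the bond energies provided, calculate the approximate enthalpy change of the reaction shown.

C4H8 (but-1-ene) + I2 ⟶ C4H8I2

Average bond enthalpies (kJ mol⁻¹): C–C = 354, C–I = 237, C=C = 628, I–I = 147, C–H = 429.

ΔH ≈ −53 kJ

Bonds broken (reactants):
  C–C: 2 × 354 = 708
  C–H: 8 × 429 = 3432
  C=C: 1 × 628 = 628
  I–I: 1 × 147 = 147
  Σ(broken) = 4915 kJ
Bonds formed (products):
  C–C: 3 × 354 = 1062
  C–H: 8 × 429 = 3432
  C–I: 2 × 237 = 474
  Σ(formed) = 4968 kJ
ΔH = Σ(broken) − Σ(formed) = 4915 − 4968 = −53 kJ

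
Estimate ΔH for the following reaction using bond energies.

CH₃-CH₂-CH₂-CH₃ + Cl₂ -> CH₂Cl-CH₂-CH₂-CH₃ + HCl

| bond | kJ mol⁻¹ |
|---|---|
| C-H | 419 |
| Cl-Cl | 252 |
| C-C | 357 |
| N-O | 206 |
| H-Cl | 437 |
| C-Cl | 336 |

ΔH ≈ −102 kJ

Bonds broken (reactants):
  C-C: 3 × 357 = 1071
  C-H: 10 × 419 = 4190
  Cl-Cl: 1 × 252 = 252
  Σ(broken) = 5513 kJ
Bonds formed (products):
  C-C: 3 × 357 = 1071
  C-Cl: 1 × 336 = 336
  C-H: 9 × 419 = 3771
  H-Cl: 1 × 437 = 437
  Σ(formed) = 5615 kJ
ΔH = Σ(broken) − Σ(formed) = 5513 − 5615 = −102 kJ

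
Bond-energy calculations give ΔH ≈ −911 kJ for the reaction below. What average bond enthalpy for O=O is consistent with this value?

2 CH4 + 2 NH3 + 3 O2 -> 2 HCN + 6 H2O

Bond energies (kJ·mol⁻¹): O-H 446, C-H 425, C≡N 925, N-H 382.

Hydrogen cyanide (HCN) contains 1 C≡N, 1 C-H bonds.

Let D be the O=O bond energy.
Σ(broken) = 8×425 + 6×382 + 3×D = 5692 + 3D
Σ(formed) = 2×925 + 2×425 + 12×446 = 8052
ΔH = Σ(broken) − Σ(formed) = (5692 + 3D) − (8052) = −2360 + 3D
Setting this equal to −911 kJ gives 3D = 1449, so D = 483 kJ/mol.

D(O=O) ≈ 483 kJ/mol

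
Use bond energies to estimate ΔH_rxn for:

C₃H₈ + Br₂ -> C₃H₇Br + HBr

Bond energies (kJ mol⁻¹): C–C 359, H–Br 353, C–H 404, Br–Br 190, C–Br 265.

ΔH ≈ −24 kJ

Bonds broken (reactants):
  Br–Br: 1 × 190 = 190
  C–C: 2 × 359 = 718
  C–H: 8 × 404 = 3232
  Σ(broken) = 4140 kJ
Bonds formed (products):
  C–Br: 1 × 265 = 265
  C–C: 2 × 359 = 718
  C–H: 7 × 404 = 2828
  H–Br: 1 × 353 = 353
  Σ(formed) = 4164 kJ
ΔH = Σ(broken) − Σ(formed) = 4140 − 4164 = −24 kJ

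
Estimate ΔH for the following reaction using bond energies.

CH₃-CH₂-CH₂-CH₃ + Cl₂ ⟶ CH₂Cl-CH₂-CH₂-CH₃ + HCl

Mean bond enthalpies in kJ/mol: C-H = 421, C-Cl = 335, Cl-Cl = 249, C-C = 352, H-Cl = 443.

ΔH ≈ −108 kJ

Bonds broken (reactants):
  C-C: 3 × 352 = 1056
  C-H: 10 × 421 = 4210
  Cl-Cl: 1 × 249 = 249
  Σ(broken) = 5515 kJ
Bonds formed (products):
  C-C: 3 × 352 = 1056
  C-Cl: 1 × 335 = 335
  C-H: 9 × 421 = 3789
  H-Cl: 1 × 443 = 443
  Σ(formed) = 5623 kJ
ΔH = Σ(broken) − Σ(formed) = 5515 − 5623 = −108 kJ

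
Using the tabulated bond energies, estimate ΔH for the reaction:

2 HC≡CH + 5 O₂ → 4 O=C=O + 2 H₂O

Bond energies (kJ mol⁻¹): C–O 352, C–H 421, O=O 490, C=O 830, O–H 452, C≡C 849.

ΔH ≈ −2616 kJ

Bonds broken (reactants):
  C≡C: 2 × 849 = 1698
  C–H: 4 × 421 = 1684
  O=O: 5 × 490 = 2450
  Σ(broken) = 5832 kJ
Bonds formed (products):
  C=O: 8 × 830 = 6640
  O–H: 4 × 452 = 1808
  Σ(formed) = 8448 kJ
ΔH = Σ(broken) − Σ(formed) = 5832 − 8448 = −2616 kJ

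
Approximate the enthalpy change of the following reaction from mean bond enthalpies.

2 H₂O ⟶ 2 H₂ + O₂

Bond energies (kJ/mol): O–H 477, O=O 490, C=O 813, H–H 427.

Bonds broken (reactants):
  O–H: 4 × 477 = 1908
  Σ(broken) = 1908 kJ
Bonds formed (products):
  H–H: 2 × 427 = 854
  O=O: 1 × 490 = 490
  Σ(formed) = 1344 kJ
ΔH = Σ(broken) − Σ(formed) = 1908 − 1344 = +564 kJ

ΔH ≈ +564 kJ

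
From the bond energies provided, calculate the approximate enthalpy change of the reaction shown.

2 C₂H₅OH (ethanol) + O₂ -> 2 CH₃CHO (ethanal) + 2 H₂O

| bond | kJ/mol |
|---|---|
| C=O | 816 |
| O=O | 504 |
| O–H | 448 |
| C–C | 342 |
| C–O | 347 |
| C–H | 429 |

Bonds broken (reactants):
  C–C: 2 × 342 = 684
  C–H: 10 × 429 = 4290
  C–O: 2 × 347 = 694
  O–H: 2 × 448 = 896
  O=O: 1 × 504 = 504
  Σ(broken) = 7068 kJ
Bonds formed (products):
  C–C: 2 × 342 = 684
  C–H: 8 × 429 = 3432
  C=O: 2 × 816 = 1632
  O–H: 4 × 448 = 1792
  Σ(formed) = 7540 kJ
ΔH = Σ(broken) − Σ(formed) = 7068 − 7540 = −472 kJ

ΔH ≈ −472 kJ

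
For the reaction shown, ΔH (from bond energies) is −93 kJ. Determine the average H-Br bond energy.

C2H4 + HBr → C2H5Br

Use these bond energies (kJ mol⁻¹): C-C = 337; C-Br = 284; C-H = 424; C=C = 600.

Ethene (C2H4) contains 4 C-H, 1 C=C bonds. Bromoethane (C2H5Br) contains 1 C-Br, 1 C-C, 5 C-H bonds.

Let D be the H-Br bond energy.
Σ(broken) = 4×424 + 1×600 + 1×D = 2296 + D
Σ(formed) = 1×284 + 1×337 + 5×424 = 2741
ΔH = Σ(broken) − Σ(formed) = (2296 + D) − (2741) = −445 + D
Setting this equal to −93 kJ gives D = 352 kJ/mol.

D(H-Br) ≈ 352 kJ/mol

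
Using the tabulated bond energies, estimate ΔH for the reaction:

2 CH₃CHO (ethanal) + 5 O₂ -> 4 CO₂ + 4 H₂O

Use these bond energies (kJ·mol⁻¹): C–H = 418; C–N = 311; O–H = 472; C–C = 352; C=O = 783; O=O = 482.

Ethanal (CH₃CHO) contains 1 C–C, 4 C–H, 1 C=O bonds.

ΔH ≈ −2016 kJ

Bonds broken (reactants):
  C–C: 2 × 352 = 704
  C–H: 8 × 418 = 3344
  C=O: 2 × 783 = 1566
  O=O: 5 × 482 = 2410
  Σ(broken) = 8024 kJ
Bonds formed (products):
  C=O: 8 × 783 = 6264
  O–H: 8 × 472 = 3776
  Σ(formed) = 10040 kJ
ΔH = Σ(broken) − Σ(formed) = 8024 − 10040 = −2016 kJ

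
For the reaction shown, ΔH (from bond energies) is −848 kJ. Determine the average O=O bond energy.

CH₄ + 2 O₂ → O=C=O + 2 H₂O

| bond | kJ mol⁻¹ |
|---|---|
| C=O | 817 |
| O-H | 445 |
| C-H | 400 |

D(O=O) ≈ 483 kJ/mol

Let D be the O=O bond energy.
Σ(broken) = 4×400 + 2×D = 1600 + 2D
Σ(formed) = 2×817 + 4×445 = 3414
ΔH = Σ(broken) − Σ(formed) = (1600 + 2D) − (3414) = −1814 + 2D
Setting this equal to −848 kJ gives 2D = 966, so D = 483 kJ/mol.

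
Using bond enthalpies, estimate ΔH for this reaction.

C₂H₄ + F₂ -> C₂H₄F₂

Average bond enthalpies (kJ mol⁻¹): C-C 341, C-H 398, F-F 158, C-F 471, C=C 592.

Bonds broken (reactants):
  C-H: 4 × 398 = 1592
  C=C: 1 × 592 = 592
  F-F: 1 × 158 = 158
  Σ(broken) = 2342 kJ
Bonds formed (products):
  C-C: 1 × 341 = 341
  C-F: 2 × 471 = 942
  C-H: 4 × 398 = 1592
  Σ(formed) = 2875 kJ
ΔH = Σ(broken) − Σ(formed) = 2342 − 2875 = −533 kJ

ΔH ≈ −533 kJ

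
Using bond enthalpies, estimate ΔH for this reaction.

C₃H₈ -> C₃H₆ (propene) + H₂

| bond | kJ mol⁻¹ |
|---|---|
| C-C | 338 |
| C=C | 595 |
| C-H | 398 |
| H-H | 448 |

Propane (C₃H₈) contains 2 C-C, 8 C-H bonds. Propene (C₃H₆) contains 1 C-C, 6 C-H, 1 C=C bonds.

ΔH ≈ +91 kJ

Bonds broken (reactants):
  C-C: 2 × 338 = 676
  C-H: 8 × 398 = 3184
  Σ(broken) = 3860 kJ
Bonds formed (products):
  C-C: 1 × 338 = 338
  C-H: 6 × 398 = 2388
  C=C: 1 × 595 = 595
  H-H: 1 × 448 = 448
  Σ(formed) = 3769 kJ
ΔH = Σ(broken) − Σ(formed) = 3860 − 3769 = +91 kJ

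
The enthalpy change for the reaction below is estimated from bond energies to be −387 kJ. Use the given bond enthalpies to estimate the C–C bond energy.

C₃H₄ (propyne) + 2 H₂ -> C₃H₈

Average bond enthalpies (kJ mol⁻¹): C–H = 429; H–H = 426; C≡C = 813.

D(C–C) ≈ 336 kJ/mol

Let D be the C–C bond energy.
Σ(broken) = 1×813 + 1×D + 4×429 + 2×426 = 3381 + D
Σ(formed) = 2×D + 8×429 = 3432 + 2D
ΔH = Σ(broken) − Σ(formed) = (3381 + D) − (3432 + 2D) = −51 − D
Setting this equal to −387 kJ gives D = 336 kJ/mol.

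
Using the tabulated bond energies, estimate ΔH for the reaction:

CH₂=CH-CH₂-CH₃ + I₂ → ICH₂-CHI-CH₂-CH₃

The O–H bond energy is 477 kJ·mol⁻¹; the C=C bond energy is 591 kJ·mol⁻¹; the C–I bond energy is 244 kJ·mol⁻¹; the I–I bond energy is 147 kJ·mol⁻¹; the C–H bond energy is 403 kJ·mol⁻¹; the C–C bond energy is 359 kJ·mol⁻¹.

Bonds broken (reactants):
  C–C: 2 × 359 = 718
  C–H: 8 × 403 = 3224
  C=C: 1 × 591 = 591
  I–I: 1 × 147 = 147
  Σ(broken) = 4680 kJ
Bonds formed (products):
  C–C: 3 × 359 = 1077
  C–H: 8 × 403 = 3224
  C–I: 2 × 244 = 488
  Σ(formed) = 4789 kJ
ΔH = Σ(broken) − Σ(formed) = 4680 − 4789 = −109 kJ

ΔH ≈ −109 kJ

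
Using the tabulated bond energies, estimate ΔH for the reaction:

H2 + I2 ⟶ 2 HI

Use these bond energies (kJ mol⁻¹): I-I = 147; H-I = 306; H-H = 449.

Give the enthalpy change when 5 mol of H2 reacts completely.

ΔH = −80 kJ

Bonds broken (reactants):
  H-H: 1 × 449 = 449
  I-I: 1 × 147 = 147
  Σ(broken) = 596 kJ
Bonds formed (products):
  H-I: 2 × 306 = 612
  Σ(formed) = 612 kJ
ΔH = Σ(broken) − Σ(formed) = 596 − 612 = −16 kJ
For 5× the reaction as written: 5 × (−16) = −80 kJ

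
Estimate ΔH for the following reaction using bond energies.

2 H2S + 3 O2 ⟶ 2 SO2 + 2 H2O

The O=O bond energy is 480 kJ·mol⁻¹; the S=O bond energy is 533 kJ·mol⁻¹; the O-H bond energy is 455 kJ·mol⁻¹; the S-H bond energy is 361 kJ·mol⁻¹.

Bonds broken (reactants):
  O=O: 3 × 480 = 1440
  S-H: 4 × 361 = 1444
  Σ(broken) = 2884 kJ
Bonds formed (products):
  O-H: 4 × 455 = 1820
  S=O: 4 × 533 = 2132
  Σ(formed) = 3952 kJ
ΔH = Σ(broken) − Σ(formed) = 2884 − 3952 = −1068 kJ

ΔH ≈ −1068 kJ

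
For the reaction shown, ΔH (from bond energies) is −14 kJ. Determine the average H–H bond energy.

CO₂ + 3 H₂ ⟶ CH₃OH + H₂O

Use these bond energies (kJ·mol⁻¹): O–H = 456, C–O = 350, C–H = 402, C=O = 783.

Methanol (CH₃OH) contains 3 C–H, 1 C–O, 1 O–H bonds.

Let D be the H–H bond energy.
Σ(broken) = 2×783 + 3×D = 1566 + 3D
Σ(formed) = 3×402 + 1×350 + 3×456 = 2924
ΔH = Σ(broken) − Σ(formed) = (1566 + 3D) − (2924) = −1358 + 3D
Setting this equal to −14 kJ gives 3D = 1344, so D = 448 kJ/mol.

D(H–H) ≈ 448 kJ/mol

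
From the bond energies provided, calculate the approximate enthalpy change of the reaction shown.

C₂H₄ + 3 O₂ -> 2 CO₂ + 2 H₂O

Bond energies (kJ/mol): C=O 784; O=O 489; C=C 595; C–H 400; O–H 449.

ΔH ≈ −1270 kJ

Bonds broken (reactants):
  C–H: 4 × 400 = 1600
  C=C: 1 × 595 = 595
  O=O: 3 × 489 = 1467
  Σ(broken) = 3662 kJ
Bonds formed (products):
  C=O: 4 × 784 = 3136
  O–H: 4 × 449 = 1796
  Σ(formed) = 4932 kJ
ΔH = Σ(broken) − Σ(formed) = 3662 − 4932 = −1270 kJ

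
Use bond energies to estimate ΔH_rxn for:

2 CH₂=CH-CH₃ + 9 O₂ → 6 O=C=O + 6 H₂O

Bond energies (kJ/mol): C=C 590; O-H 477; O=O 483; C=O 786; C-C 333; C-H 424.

ΔH ≈ −3875 kJ

Bonds broken (reactants):
  C-C: 2 × 333 = 666
  C-H: 12 × 424 = 5088
  C=C: 2 × 590 = 1180
  O=O: 9 × 483 = 4347
  Σ(broken) = 11281 kJ
Bonds formed (products):
  C=O: 12 × 786 = 9432
  O-H: 12 × 477 = 5724
  Σ(formed) = 15156 kJ
ΔH = Σ(broken) − Σ(formed) = 11281 − 15156 = −3875 kJ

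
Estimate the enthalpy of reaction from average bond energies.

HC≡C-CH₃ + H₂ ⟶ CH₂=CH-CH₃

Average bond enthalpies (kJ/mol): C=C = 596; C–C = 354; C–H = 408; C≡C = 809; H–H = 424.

ΔH ≈ −179 kJ

Bonds broken (reactants):
  C≡C: 1 × 809 = 809
  C–C: 1 × 354 = 354
  C–H: 4 × 408 = 1632
  H–H: 1 × 424 = 424
  Σ(broken) = 3219 kJ
Bonds formed (products):
  C–C: 1 × 354 = 354
  C–H: 6 × 408 = 2448
  C=C: 1 × 596 = 596
  Σ(formed) = 3398 kJ
ΔH = Σ(broken) − Σ(formed) = 3219 − 3398 = −179 kJ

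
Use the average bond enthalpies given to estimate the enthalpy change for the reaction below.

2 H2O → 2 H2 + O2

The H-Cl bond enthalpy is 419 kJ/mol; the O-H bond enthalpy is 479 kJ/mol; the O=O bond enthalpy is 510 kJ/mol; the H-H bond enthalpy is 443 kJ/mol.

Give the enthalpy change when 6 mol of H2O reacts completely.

ΔH = +1560 kJ

Bonds broken (reactants):
  O-H: 4 × 479 = 1916
  Σ(broken) = 1916 kJ
Bonds formed (products):
  H-H: 2 × 443 = 886
  O=O: 1 × 510 = 510
  Σ(formed) = 1396 kJ
ΔH = Σ(broken) − Σ(formed) = 1916 − 1396 = +520 kJ
For 3× the reaction as written: 3 × (+520) = +1560 kJ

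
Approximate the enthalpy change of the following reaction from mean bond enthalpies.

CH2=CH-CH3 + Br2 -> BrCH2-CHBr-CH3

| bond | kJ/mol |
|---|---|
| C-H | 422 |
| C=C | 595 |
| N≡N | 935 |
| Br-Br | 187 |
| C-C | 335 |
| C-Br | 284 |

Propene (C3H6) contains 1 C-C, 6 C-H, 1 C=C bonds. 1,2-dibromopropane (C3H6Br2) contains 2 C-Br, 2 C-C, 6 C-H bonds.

ΔH ≈ −121 kJ

Bonds broken (reactants):
  Br-Br: 1 × 187 = 187
  C-C: 1 × 335 = 335
  C-H: 6 × 422 = 2532
  C=C: 1 × 595 = 595
  Σ(broken) = 3649 kJ
Bonds formed (products):
  C-Br: 2 × 284 = 568
  C-C: 2 × 335 = 670
  C-H: 6 × 422 = 2532
  Σ(formed) = 3770 kJ
ΔH = Σ(broken) − Σ(formed) = 3649 − 3770 = −121 kJ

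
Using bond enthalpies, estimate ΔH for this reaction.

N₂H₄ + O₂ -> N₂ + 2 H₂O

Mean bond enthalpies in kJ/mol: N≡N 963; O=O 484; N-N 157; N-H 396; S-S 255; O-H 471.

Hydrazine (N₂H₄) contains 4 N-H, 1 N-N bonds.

ΔH ≈ −622 kJ

Bonds broken (reactants):
  N-H: 4 × 396 = 1584
  N-N: 1 × 157 = 157
  O=O: 1 × 484 = 484
  Σ(broken) = 2225 kJ
Bonds formed (products):
  N≡N: 1 × 963 = 963
  O-H: 4 × 471 = 1884
  Σ(formed) = 2847 kJ
ΔH = Σ(broken) − Σ(formed) = 2225 − 2847 = −622 kJ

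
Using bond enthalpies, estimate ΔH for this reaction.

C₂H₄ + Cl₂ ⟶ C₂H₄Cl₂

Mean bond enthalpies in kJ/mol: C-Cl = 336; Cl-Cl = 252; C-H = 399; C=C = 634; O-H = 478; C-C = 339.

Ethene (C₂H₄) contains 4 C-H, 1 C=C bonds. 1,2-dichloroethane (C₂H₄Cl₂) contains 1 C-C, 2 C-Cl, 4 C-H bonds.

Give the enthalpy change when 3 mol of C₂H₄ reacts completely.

ΔH = −375 kJ

Bonds broken (reactants):
  C-H: 4 × 399 = 1596
  C=C: 1 × 634 = 634
  Cl-Cl: 1 × 252 = 252
  Σ(broken) = 2482 kJ
Bonds formed (products):
  C-C: 1 × 339 = 339
  C-Cl: 2 × 336 = 672
  C-H: 4 × 399 = 1596
  Σ(formed) = 2607 kJ
ΔH = Σ(broken) − Σ(formed) = 2482 − 2607 = −125 kJ
For 3× the reaction as written: 3 × (−125) = −375 kJ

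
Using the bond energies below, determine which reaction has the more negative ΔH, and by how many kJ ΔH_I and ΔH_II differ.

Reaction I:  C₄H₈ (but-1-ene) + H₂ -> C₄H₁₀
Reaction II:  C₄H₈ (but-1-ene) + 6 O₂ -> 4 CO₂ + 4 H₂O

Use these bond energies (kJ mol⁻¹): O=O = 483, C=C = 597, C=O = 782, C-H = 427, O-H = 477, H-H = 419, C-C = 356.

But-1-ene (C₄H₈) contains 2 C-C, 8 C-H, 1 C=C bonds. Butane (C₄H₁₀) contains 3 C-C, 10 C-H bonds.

Reaction II, by 2255 kJ

Reaction I:
  Bonds broken (reactants):
    C-C: 2 × 356 = 712
    C-H: 8 × 427 = 3416
    C=C: 1 × 597 = 597
    H-H: 1 × 419 = 419
    Σ(broken) = 5144 kJ
  Bonds formed (products):
    C-C: 3 × 356 = 1068
    C-H: 10 × 427 = 4270
    Σ(formed) = 5338 kJ
  ΔH_I = 5144 − 5338 = −194 kJ
Reaction II:
  Bonds broken (reactants):
    C-C: 2 × 356 = 712
    C-H: 8 × 427 = 3416
    C=C: 1 × 597 = 597
    O=O: 6 × 483 = 2898
    Σ(broken) = 7623 kJ
  Bonds formed (products):
    C=O: 8 × 782 = 6256
    O-H: 8 × 477 = 3816
    Σ(formed) = 10072 kJ
  ΔH_II = 7623 − 10072 = −2449 kJ
ΔH_I − ΔH_II = +2255 kJ, so reaction II has the more negative ΔH; |ΔH_I − ΔH_II| = 2255 kJ.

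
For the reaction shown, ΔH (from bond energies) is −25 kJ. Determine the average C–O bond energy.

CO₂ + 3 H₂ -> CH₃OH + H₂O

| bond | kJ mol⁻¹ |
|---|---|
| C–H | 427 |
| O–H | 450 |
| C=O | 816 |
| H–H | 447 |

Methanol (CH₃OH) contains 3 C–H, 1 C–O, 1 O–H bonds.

Let D be the C–O bond energy.
Σ(broken) = 2×816 + 3×447 = 2973
Σ(formed) = 3×427 + 1×D + 3×450 = 2631 + D
ΔH = Σ(broken) − Σ(formed) = (2973) − (2631 + D) = +342 − D
Setting this equal to −25 kJ gives D = 367 kJ/mol.

D(C–O) ≈ 367 kJ/mol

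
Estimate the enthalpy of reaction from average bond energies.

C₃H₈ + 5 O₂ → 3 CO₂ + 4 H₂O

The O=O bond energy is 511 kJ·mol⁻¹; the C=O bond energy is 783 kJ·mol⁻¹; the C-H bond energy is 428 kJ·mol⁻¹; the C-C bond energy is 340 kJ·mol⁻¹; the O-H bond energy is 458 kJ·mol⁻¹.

ΔH ≈ −1703 kJ

Bonds broken (reactants):
  C-C: 2 × 340 = 680
  C-H: 8 × 428 = 3424
  O=O: 5 × 511 = 2555
  Σ(broken) = 6659 kJ
Bonds formed (products):
  C=O: 6 × 783 = 4698
  O-H: 8 × 458 = 3664
  Σ(formed) = 8362 kJ
ΔH = Σ(broken) − Σ(formed) = 6659 − 8362 = −1703 kJ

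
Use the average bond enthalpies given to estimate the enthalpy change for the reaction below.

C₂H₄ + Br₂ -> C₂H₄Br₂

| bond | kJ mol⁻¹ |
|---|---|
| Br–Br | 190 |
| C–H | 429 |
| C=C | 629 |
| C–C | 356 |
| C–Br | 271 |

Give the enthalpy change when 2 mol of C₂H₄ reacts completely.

Bonds broken (reactants):
  Br–Br: 1 × 190 = 190
  C–H: 4 × 429 = 1716
  C=C: 1 × 629 = 629
  Σ(broken) = 2535 kJ
Bonds formed (products):
  C–Br: 2 × 271 = 542
  C–C: 1 × 356 = 356
  C–H: 4 × 429 = 1716
  Σ(formed) = 2614 kJ
ΔH = Σ(broken) − Σ(formed) = 2535 − 2614 = −79 kJ
For 2× the reaction as written: 2 × (−79) = −158 kJ

ΔH = −158 kJ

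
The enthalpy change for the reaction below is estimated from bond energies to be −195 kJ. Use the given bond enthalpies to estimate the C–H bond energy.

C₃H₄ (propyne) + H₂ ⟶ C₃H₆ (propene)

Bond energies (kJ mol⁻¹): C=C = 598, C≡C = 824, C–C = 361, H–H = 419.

Let D be the C–H bond energy.
Σ(broken) = 1×824 + 1×361 + 4×D + 1×419 = 1604 + 4D
Σ(formed) = 1×361 + 6×D + 1×598 = 959 + 6D
ΔH = Σ(broken) − Σ(formed) = (1604 + 4D) − (959 + 6D) = +645 − 2D
Setting this equal to −195 kJ gives 2D = 840, so D = 420 kJ/mol.

D(C–H) ≈ 420 kJ/mol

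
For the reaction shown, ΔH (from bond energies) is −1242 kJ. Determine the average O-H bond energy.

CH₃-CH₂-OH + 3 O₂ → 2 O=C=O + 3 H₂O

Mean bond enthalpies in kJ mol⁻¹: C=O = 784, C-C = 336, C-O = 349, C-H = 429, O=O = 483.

D(O-H) ≈ 477 kJ/mol

Let D be the O-H bond energy.
Σ(broken) = 1×336 + 5×429 + 1×349 + 1×D + 3×483 = 4279 + D
Σ(formed) = 4×784 + 6×D = 3136 + 6D
ΔH = Σ(broken) − Σ(formed) = (4279 + D) − (3136 + 6D) = +1143 − 5D
Setting this equal to −1242 kJ gives 5D = 2385, so D = 477 kJ/mol.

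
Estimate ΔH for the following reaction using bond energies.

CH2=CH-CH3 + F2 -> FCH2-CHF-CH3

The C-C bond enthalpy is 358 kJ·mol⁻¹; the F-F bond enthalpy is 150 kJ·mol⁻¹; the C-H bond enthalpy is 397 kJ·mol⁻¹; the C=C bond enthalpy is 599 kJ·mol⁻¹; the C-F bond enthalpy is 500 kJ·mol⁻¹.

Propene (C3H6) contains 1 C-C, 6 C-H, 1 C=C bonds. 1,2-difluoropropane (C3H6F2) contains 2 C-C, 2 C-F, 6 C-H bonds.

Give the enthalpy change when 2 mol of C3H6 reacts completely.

Bonds broken (reactants):
  C-C: 1 × 358 = 358
  C-H: 6 × 397 = 2382
  C=C: 1 × 599 = 599
  F-F: 1 × 150 = 150
  Σ(broken) = 3489 kJ
Bonds formed (products):
  C-C: 2 × 358 = 716
  C-F: 2 × 500 = 1000
  C-H: 6 × 397 = 2382
  Σ(formed) = 4098 kJ
ΔH = Σ(broken) − Σ(formed) = 3489 − 4098 = −609 kJ
For 2× the reaction as written: 2 × (−609) = −1218 kJ

ΔH = −1218 kJ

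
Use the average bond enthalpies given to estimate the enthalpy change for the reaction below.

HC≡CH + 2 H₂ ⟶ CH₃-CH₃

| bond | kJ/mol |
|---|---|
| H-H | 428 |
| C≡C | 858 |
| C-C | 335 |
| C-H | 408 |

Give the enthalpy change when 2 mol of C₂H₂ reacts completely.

Bonds broken (reactants):
  C≡C: 1 × 858 = 858
  C-H: 2 × 408 = 816
  H-H: 2 × 428 = 856
  Σ(broken) = 2530 kJ
Bonds formed (products):
  C-C: 1 × 335 = 335
  C-H: 6 × 408 = 2448
  Σ(formed) = 2783 kJ
ΔH = Σ(broken) − Σ(formed) = 2530 − 2783 = −253 kJ
For 2× the reaction as written: 2 × (−253) = −506 kJ

ΔH = −506 kJ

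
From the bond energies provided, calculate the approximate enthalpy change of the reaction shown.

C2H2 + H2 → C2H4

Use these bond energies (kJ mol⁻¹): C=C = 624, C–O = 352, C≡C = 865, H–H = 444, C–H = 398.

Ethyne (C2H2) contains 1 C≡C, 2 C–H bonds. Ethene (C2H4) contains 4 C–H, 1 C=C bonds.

ΔH ≈ −111 kJ

Bonds broken (reactants):
  C≡C: 1 × 865 = 865
  C–H: 2 × 398 = 796
  H–H: 1 × 444 = 444
  Σ(broken) = 2105 kJ
Bonds formed (products):
  C–H: 4 × 398 = 1592
  C=C: 1 × 624 = 624
  Σ(formed) = 2216 kJ
ΔH = Σ(broken) − Σ(formed) = 2105 − 2216 = −111 kJ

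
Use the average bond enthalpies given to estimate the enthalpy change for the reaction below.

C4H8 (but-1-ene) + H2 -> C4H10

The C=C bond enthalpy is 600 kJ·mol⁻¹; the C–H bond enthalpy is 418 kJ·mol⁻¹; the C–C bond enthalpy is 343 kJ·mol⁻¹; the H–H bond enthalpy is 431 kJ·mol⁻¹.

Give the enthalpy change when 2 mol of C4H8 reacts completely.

Bonds broken (reactants):
  C–C: 2 × 343 = 686
  C–H: 8 × 418 = 3344
  C=C: 1 × 600 = 600
  H–H: 1 × 431 = 431
  Σ(broken) = 5061 kJ
Bonds formed (products):
  C–C: 3 × 343 = 1029
  C–H: 10 × 418 = 4180
  Σ(formed) = 5209 kJ
ΔH = Σ(broken) − Σ(formed) = 5061 − 5209 = −148 kJ
For 2× the reaction as written: 2 × (−148) = −296 kJ

ΔH = −296 kJ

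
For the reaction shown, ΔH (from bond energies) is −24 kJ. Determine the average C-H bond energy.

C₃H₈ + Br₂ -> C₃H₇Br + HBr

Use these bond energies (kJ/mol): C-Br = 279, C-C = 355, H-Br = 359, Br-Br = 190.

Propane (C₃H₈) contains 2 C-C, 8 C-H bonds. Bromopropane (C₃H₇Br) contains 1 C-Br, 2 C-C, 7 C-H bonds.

D(C-H) ≈ 424 kJ/mol

Let D be the C-H bond energy.
Σ(broken) = 1×190 + 2×355 + 8×D = 900 + 8D
Σ(formed) = 1×279 + 2×355 + 7×D + 1×359 = 1348 + 7D
ΔH = Σ(broken) − Σ(formed) = (900 + 8D) − (1348 + 7D) = −448 + D
Setting this equal to −24 kJ gives D = 424 kJ/mol.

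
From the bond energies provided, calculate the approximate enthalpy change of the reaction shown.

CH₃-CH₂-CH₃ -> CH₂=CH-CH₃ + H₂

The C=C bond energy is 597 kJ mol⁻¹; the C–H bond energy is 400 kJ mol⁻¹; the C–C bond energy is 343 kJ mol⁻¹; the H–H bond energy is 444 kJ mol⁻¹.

Bonds broken (reactants):
  C–C: 2 × 343 = 686
  C–H: 8 × 400 = 3200
  Σ(broken) = 3886 kJ
Bonds formed (products):
  C–C: 1 × 343 = 343
  C–H: 6 × 400 = 2400
  C=C: 1 × 597 = 597
  H–H: 1 × 444 = 444
  Σ(formed) = 3784 kJ
ΔH = Σ(broken) − Σ(formed) = 3886 − 3784 = +102 kJ

ΔH ≈ +102 kJ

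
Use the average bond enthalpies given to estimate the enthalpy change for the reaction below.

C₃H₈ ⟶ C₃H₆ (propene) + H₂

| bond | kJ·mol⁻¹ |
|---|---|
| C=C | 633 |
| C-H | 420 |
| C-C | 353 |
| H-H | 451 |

ΔH ≈ +109 kJ

Bonds broken (reactants):
  C-C: 2 × 353 = 706
  C-H: 8 × 420 = 3360
  Σ(broken) = 4066 kJ
Bonds formed (products):
  C-C: 1 × 353 = 353
  C-H: 6 × 420 = 2520
  C=C: 1 × 633 = 633
  H-H: 1 × 451 = 451
  Σ(formed) = 3957 kJ
ΔH = Σ(broken) − Σ(formed) = 4066 − 3957 = +109 kJ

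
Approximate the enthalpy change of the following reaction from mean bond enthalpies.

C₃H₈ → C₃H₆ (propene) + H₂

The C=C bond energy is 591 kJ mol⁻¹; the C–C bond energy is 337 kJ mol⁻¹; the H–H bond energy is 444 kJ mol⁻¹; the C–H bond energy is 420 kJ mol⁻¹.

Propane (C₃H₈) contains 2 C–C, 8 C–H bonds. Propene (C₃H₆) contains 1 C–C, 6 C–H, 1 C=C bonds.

Bonds broken (reactants):
  C–C: 2 × 337 = 674
  C–H: 8 × 420 = 3360
  Σ(broken) = 4034 kJ
Bonds formed (products):
  C–C: 1 × 337 = 337
  C–H: 6 × 420 = 2520
  C=C: 1 × 591 = 591
  H–H: 1 × 444 = 444
  Σ(formed) = 3892 kJ
ΔH = Σ(broken) − Σ(formed) = 4034 − 3892 = +142 kJ

ΔH ≈ +142 kJ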